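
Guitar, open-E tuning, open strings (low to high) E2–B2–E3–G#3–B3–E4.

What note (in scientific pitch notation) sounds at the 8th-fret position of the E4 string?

C5

E4 is MIDI 64. Adding 8 gives 72, which is C5.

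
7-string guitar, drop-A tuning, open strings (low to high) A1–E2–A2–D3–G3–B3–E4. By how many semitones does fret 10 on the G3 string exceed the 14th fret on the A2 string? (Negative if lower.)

G3 at fret 10 → F4 (MIDI 65); A2 at fret 14 → B3 (MIDI 59).
65 − 59 = 6, so the two pitches are 6 semitones apart.

6 semitones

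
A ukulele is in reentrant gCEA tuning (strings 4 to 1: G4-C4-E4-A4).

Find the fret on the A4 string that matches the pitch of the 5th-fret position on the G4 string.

G4 at fret 5 is G4 + 5 semitones = C5.
The open A4 string is 2 semitones above the open G4, so the same pitch on the A4 string lies at fret 5 − 2 = 3.

3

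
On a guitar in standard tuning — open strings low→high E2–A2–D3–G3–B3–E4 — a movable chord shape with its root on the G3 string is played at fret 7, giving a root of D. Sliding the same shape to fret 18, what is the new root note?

Moving from fret 7 to fret 18 shifts the root by 11 semitones.
D up 11 semitones is C♯.

C♯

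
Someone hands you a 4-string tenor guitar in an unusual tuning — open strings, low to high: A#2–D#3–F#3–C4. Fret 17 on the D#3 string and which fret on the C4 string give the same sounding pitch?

8

Fret 17 on D#3 is MIDI 51 + 17 = 68 (G#4). On the C4 string (open MIDI 60), that pitch is 68 − 60 = fret 8.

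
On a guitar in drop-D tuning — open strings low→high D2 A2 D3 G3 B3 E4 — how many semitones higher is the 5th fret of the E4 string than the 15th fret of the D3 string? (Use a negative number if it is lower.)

E4 at fret 5 → A4 (MIDI 69); D3 at fret 15 → F4 (MIDI 65).
69 − 65 = 4, so the two pitches are 4 semitones apart.

4 semitones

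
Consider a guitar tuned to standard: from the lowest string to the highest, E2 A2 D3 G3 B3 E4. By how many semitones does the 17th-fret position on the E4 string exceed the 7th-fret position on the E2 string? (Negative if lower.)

E4 at fret 17 → A5 (MIDI 81); E2 at fret 7 → B2 (MIDI 47).
81 − 47 = 34, so the two pitches are 34 semitones apart.

34 semitones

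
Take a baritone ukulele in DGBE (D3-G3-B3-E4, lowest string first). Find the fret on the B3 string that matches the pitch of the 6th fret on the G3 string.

Fret 6 on G3 is MIDI 55 + 6 = 61 (C#4). On the B3 string (open MIDI 59), that pitch is 61 − 59 = fret 2.

2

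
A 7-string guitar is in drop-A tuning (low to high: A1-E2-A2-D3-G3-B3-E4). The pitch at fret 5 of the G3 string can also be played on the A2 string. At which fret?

Fret 5 on G3 is MIDI 55 + 5 = 60 (C4). On the A2 string (open MIDI 45), that pitch is 60 − 45 = fret 15.

15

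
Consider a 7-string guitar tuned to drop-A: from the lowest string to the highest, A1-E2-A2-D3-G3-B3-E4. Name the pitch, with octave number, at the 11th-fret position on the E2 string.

D#3

Each fret is one semitone, so E2 + 11 = D#3.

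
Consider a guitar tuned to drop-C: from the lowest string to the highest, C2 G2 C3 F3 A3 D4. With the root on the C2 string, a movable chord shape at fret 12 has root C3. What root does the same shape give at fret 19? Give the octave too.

Moving from fret 12 to fret 19 shifts the root by 7 semitones.
C3 up 7 semitones is G3.

G3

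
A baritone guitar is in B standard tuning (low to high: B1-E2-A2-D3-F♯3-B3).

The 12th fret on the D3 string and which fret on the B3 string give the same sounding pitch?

3

D3 at fret 12 is D3 + 12 semitones = D4.
The open B3 string is 9 semitones above the open D3, so the same pitch on the B3 string lies at fret 12 − 9 = 3.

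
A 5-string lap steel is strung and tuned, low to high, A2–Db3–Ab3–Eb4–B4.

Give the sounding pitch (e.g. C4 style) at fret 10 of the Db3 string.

B3

Each fret is one semitone, so Db3 + 10 = B3.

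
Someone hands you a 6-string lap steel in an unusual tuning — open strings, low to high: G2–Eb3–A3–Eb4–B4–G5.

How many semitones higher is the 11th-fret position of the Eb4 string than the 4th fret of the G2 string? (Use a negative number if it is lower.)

Eb4 at fret 11 → D5 (MIDI 74); G2 at fret 4 → B2 (MIDI 47).
74 − 47 = 27, so the two pitches are 27 semitones apart.

27 semitones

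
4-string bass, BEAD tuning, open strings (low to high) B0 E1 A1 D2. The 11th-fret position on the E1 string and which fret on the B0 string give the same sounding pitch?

E1 at fret 11 is E1 + 11 semitones = D♯2.
The open B0 string is 5 semitones below the open E1, so the same pitch on the B0 string lies at fret 11 + 5 = 16.

16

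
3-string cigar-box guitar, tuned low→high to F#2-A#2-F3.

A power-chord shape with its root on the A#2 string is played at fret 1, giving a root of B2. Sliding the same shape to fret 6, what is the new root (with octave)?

Moving from fret 1 to fret 6 shifts the root by 5 semitones.
B2 up 5 semitones is E3.

E3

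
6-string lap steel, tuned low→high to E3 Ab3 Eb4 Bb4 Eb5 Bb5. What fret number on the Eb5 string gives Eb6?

12

Eb6 is 12 semitones above the open Eb5 (Eb–E–F–Gb–…–Db–D–Eb), so it sits at fret 12.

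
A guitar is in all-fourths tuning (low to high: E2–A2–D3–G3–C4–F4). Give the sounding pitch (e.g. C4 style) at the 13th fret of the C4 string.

C4 is MIDI 60. Adding 13 gives 73, which is C♯5.
(Equivalently spelled D♭5.)

C♯5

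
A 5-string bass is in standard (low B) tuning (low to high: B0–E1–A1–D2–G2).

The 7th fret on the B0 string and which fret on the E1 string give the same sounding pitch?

B0 at fret 7 is B0 + 7 semitones = F#1.
The open E1 string is 5 semitones above the open B0, so the same pitch on the E1 string lies at fret 7 − 5 = 2.

2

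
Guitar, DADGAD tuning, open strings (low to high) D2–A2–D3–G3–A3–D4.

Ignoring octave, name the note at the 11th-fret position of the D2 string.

C♯

D2 is MIDI 38. Adding 11 gives 49; 49 mod 12 = 1, i.e. C♯.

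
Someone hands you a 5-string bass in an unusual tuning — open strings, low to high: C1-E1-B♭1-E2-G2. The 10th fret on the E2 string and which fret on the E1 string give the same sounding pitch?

22

Fret 10 on E2 is MIDI 40 + 10 = 50 (D3). On the E1 string (open MIDI 28), that pitch is 50 − 28 = fret 22.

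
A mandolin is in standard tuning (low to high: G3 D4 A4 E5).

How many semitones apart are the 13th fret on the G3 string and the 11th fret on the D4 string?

5 semitones

G3 at fret 13 → G#4 (MIDI 68); D4 at fret 11 → C#5 (MIDI 73).
68 − 73 = -5, so the two pitches are 5 semitones apart, with C#5 the higher.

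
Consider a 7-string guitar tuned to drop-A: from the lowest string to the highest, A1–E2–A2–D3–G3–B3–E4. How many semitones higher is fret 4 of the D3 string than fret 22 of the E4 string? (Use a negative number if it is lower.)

D3 at fret 4 → F♯3 (MIDI 54); E4 at fret 22 → D6 (MIDI 86).
54 − 86 = -32, so the two pitches are 32 semitones apart.

-32 semitones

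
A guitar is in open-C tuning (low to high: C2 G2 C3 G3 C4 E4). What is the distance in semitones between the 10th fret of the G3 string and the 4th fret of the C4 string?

1 semitone

G3 at fret 10 → F4 (MIDI 65); C4 at fret 4 → E4 (MIDI 64).
65 − 64 = 1, so the two pitches are 1 semitone apart, with F4 the higher.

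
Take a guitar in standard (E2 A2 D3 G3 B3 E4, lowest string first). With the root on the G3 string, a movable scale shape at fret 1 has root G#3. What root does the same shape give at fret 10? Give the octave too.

F4

Moving from fret 1 to fret 10 shifts the root by 9 semitones.
G#3 up 9 semitones is F4.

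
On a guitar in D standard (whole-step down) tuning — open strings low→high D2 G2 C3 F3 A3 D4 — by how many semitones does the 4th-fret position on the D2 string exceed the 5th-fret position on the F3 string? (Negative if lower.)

D2 at fret 4 → F♯2 (MIDI 42); F3 at fret 5 → A♯3 (MIDI 58).
42 − 58 = -16, so the two pitches are 16 semitones apart.

-16 semitones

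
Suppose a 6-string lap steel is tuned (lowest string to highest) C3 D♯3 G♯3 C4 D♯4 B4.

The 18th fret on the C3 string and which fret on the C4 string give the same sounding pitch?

C3 at fret 18 is C3 + 18 semitones = F♯4.
The open C4 string is 12 semitones above the open C3, so the same pitch on the C4 string lies at fret 18 − 12 = 6.

6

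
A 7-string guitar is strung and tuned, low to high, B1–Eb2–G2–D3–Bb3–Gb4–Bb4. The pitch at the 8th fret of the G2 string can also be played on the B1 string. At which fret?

16

Fret 8 on G2 is MIDI 43 + 8 = 51 (Eb3). On the B1 string (open MIDI 35), that pitch is 51 − 35 = fret 16.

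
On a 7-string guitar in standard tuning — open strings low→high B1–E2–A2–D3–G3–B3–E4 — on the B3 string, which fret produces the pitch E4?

5

E4 is 5 semitones above the open B3 (B–C–C#–D–D#–E), so it sits at fret 5.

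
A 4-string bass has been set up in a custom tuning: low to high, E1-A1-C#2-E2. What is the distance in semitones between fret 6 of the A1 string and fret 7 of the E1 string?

4 semitones

A1 at fret 6 → D#2 (MIDI 39); E1 at fret 7 → B1 (MIDI 35).
39 − 35 = 4, so the two pitches are 4 semitones apart, with D#2 the higher.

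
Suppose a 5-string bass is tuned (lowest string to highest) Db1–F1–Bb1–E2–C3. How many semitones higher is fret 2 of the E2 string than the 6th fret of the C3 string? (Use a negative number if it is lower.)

E2 at fret 2 → Gb2 (MIDI 42); C3 at fret 6 → Gb3 (MIDI 54).
42 − 54 = -12, so the two pitches are 12 semitones apart.

-12 semitones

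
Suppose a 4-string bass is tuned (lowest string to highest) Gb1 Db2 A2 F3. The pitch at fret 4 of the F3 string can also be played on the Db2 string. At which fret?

F3 at fret 4 is F3 + 4 semitones = A3.
The open Db2 string is 16 semitones below the open F3, so the same pitch on the Db2 string lies at fret 4 + 16 = 20.

20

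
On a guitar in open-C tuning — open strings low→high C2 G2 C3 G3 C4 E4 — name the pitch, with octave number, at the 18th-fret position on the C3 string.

The open C3 string plus 18 semitones: C–C#–D–D#–…–E–F–F#.
The walk passes from B into C once, so the octave number goes from 3 to 4.
(Equivalently spelled G♭4.)

F♯4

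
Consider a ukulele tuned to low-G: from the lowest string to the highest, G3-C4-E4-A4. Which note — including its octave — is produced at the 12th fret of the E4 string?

E5

The open E4 string plus 12 semitones: E–F–F#–G–…–D–D#–E.
The walk passes from B into C once, so the octave number goes from 4 to 5.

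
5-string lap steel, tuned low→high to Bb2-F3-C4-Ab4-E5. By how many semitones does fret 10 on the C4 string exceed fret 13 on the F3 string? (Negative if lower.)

C4 at fret 10 → Bb4 (MIDI 70); F3 at fret 13 → Gb4 (MIDI 66).
70 − 66 = 4, so the two pitches are 4 semitones apart.

4 semitones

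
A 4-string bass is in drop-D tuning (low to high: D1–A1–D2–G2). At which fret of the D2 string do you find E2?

E2 is 2 semitones above the open D2 (D–D#–E), so it sits at fret 2.

2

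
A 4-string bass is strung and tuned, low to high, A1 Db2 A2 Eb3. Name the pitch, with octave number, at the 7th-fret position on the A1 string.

E2

The open A1 string plus 7 semitones: A–Bb–B–C–Db–D–Eb–E.
The walk passes from B into C once, so the octave number goes from 1 to 2.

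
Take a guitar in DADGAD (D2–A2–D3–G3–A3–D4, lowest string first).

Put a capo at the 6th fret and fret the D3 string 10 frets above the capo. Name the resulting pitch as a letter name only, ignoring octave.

F#

The capo raises the open D3 by 6 semitones to G#3; fretting 10 more gives D3 + 6 + 10 = D3 + 16 semitones, landing on F#.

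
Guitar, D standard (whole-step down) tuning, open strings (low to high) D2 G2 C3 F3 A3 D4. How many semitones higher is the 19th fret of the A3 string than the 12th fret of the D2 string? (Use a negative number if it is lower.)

26 semitones

A3 at fret 19 → E5 (MIDI 76); D2 at fret 12 → D3 (MIDI 50).
76 − 50 = 26, so the two pitches are 26 semitones apart.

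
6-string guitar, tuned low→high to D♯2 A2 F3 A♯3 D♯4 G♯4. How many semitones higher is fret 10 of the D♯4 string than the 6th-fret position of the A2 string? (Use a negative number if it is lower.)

22 semitones

D♯4 at fret 10 → C♯5 (MIDI 73); A2 at fret 6 → D♯3 (MIDI 51).
73 − 51 = 22, so the two pitches are 22 semitones apart.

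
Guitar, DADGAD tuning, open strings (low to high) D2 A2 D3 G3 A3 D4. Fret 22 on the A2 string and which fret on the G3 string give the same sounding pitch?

12

A2 at fret 22 is A2 + 22 semitones = G4.
The open G3 string is 10 semitones above the open A2, so the same pitch on the G3 string lies at fret 22 − 10 = 12.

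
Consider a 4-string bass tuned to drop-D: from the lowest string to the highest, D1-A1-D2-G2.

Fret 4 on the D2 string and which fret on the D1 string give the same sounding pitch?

16

D2 at fret 4 is D2 + 4 semitones = F♯2.
The open D1 string is 12 semitones below the open D2, so the same pitch on the D1 string lies at fret 4 + 12 = 16.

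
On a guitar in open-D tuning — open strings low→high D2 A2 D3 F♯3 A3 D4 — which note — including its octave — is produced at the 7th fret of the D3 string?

A3

D3 is MIDI 50. Adding 7 gives 57, which is A3.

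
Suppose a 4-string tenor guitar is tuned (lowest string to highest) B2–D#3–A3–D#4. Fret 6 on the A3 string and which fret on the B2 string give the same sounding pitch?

A3 at fret 6 is A3 + 6 semitones = D#4.
The open B2 string is 10 semitones below the open A3, so the same pitch on the B2 string lies at fret 6 + 10 = 16.

16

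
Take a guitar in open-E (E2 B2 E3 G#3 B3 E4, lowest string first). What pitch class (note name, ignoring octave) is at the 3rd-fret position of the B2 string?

D

B2 is MIDI 47. Adding 3 gives 50; 50 mod 12 = 2, i.e. D.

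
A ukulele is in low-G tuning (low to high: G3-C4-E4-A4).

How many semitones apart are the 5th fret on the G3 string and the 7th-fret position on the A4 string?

G3 at fret 5 → C4 (MIDI 60); A4 at fret 7 → E5 (MIDI 76).
60 − 76 = -16, so the two pitches are 16 semitones apart, with E5 the higher.

16 semitones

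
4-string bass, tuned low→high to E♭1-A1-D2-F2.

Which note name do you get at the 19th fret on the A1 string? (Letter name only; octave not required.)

E

The open A1 string plus 19 semitones: A–Bb–B–C–…–D–Eb–E.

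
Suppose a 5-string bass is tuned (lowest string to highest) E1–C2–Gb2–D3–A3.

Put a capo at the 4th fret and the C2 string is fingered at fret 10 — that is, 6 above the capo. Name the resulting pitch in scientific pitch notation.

Bb2

The capo raises the open C2 by 4 semitones to E2; fretting 6 more gives C2 + 4 + 6 = C2 + 10 semitones = Bb2.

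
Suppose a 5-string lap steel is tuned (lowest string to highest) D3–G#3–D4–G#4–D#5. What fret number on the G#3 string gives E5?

E5 is 20 semitones above the open G#3 (G#–A–A#–B–…–D–D#–E), so it sits at fret 20.

20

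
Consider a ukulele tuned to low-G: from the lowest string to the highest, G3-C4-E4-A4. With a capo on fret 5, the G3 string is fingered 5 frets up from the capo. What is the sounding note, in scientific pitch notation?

F4

The capo raises the open G3 by 5 semitones to C4; fretting 5 more gives G3 + 5 + 5 = G3 + 10 semitones = F4.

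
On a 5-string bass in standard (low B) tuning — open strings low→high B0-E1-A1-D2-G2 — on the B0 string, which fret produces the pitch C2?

C2 is 13 semitones above the open B0 (B–C–C#–D–…–A#–B–C), so it sits at fret 13.

13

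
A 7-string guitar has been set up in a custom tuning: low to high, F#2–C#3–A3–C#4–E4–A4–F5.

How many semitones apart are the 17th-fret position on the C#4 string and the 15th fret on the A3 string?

C#4 at fret 17 → F#5 (MIDI 78); A3 at fret 15 → C5 (MIDI 72).
78 − 72 = 6, so the two pitches are 6 semitones apart, with F#5 the higher.

6 semitones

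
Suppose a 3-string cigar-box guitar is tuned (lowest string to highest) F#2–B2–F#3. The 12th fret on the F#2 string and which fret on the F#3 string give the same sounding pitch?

0

F#2 at fret 12 is F#2 + 12 semitones = F#3.
The open F#3 string is 12 semitones above the open F#2, so the same pitch on the F#3 string lies at fret 12 − 12 = 0.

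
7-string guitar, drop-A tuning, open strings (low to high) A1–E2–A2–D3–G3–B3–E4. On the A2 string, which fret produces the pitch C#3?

C#3 is 4 semitones above the open A2 (A–A#–B–C–C#), so it sits at fret 4.

4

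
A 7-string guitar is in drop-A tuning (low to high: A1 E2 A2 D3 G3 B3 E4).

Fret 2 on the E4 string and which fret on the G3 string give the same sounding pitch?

11

E4 at fret 2 is E4 + 2 semitones = F♯4.
The open G3 string is 9 semitones below the open E4, so the same pitch on the G3 string lies at fret 2 + 9 = 11.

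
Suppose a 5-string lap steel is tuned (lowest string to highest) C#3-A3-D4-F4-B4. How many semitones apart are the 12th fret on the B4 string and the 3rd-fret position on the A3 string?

B4 at fret 12 → B5 (MIDI 83); A3 at fret 3 → C4 (MIDI 60).
83 − 60 = 23, so the two pitches are 23 semitones apart, with B5 the higher.

23 semitones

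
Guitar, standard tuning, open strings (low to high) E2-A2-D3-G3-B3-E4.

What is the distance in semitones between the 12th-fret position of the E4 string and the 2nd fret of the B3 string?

E4 at fret 12 → E5 (MIDI 76); B3 at fret 2 → C#4 (MIDI 61).
76 − 61 = 15, so the two pitches are 15 semitones apart, with E5 the higher.

15 semitones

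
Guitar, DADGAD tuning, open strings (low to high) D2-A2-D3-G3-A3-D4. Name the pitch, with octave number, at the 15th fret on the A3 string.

Each fret is one semitone, so A3 + 15 = C5.

C5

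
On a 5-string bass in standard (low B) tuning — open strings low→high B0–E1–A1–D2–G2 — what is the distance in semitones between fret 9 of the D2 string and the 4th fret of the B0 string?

20 semitones

D2 at fret 9 → B2 (MIDI 47); B0 at fret 4 → D#1 (MIDI 27).
47 − 27 = 20, so the two pitches are 20 semitones apart, with B2 the higher.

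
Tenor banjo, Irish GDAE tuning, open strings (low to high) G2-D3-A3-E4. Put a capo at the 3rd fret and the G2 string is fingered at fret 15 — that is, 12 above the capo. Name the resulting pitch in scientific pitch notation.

The capo raises the open G2 by 3 semitones to A♯2; fretting 12 more gives G2 + 3 + 12 = G2 + 15 semitones = A♯3.
(Also written B♭.)

A♯3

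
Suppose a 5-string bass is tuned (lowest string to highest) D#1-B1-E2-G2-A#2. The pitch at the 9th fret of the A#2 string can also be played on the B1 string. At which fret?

A#2 at fret 9 is A#2 + 9 semitones = G3.
The open B1 string is 11 semitones below the open A#2, so the same pitch on the B1 string lies at fret 9 + 11 = 20.

20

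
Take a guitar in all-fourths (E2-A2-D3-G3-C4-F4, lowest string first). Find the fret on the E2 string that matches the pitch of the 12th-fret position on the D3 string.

D3 at fret 12 is D3 + 12 semitones = D4.
The open E2 string is 10 semitones below the open D3, so the same pitch on the E2 string lies at fret 12 + 10 = 22.

22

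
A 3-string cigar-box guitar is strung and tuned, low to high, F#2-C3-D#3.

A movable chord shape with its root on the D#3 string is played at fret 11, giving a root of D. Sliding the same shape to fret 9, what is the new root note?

C

Moving from fret 11 to fret 9 shifts the root by -2 semitones.
D down 2 semitones is C.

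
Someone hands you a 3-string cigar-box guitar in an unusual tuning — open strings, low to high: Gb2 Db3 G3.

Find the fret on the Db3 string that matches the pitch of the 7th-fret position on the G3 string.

13

Fret 7 on G3 is MIDI 55 + 7 = 62 (D4). On the Db3 string (open MIDI 49), that pitch is 62 − 49 = fret 13.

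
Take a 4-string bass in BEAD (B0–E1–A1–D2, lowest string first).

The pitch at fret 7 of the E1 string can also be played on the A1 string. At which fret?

E1 at fret 7 is E1 + 7 semitones = B1.
The open A1 string is 5 semitones above the open E1, so the same pitch on the A1 string lies at fret 7 − 5 = 2.

2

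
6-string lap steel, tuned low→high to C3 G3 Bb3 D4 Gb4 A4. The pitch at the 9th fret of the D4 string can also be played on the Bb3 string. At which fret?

13

D4 at fret 9 is D4 + 9 semitones = B4.
The open Bb3 string is 4 semitones below the open D4, so the same pitch on the Bb3 string lies at fret 9 + 4 = 13.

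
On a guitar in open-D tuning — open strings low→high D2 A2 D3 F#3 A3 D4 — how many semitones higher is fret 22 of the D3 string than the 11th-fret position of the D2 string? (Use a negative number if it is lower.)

D3 at fret 22 → C5 (MIDI 72); D2 at fret 11 → C#3 (MIDI 49).
72 − 49 = 23, so the two pitches are 23 semitones apart.

23 semitones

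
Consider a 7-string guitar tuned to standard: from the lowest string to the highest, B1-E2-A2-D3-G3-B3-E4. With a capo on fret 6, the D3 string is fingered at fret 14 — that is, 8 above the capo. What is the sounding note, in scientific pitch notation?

E4

The capo raises the open D3 by 6 semitones to G#3; fretting 8 more gives D3 + 6 + 8 = D3 + 14 semitones = E4.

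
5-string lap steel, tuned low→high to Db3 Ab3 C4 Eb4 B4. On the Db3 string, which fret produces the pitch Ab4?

19

Ab4 is 19 semitones above the open Db3 (Db–D–Eb–E–…–Gb–G–Ab), so it sits at fret 19.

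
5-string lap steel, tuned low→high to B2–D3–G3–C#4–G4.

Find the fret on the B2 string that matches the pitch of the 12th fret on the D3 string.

D3 at fret 12 is D3 + 12 semitones = D4.
The open B2 string is 3 semitones below the open D3, so the same pitch on the B2 string lies at fret 12 + 3 = 15.

15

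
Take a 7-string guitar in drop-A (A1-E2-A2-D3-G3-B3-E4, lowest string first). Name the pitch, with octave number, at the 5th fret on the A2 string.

Each fret is one semitone, so A2 + 5 = D3.

D3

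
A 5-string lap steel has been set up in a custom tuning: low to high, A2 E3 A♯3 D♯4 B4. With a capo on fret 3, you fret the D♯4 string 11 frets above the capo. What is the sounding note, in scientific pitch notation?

F5

The capo raises the open D♯4 by 3 semitones to F♯4; fretting 11 more gives D♯4 + 3 + 11 = D♯4 + 14 semitones = F5.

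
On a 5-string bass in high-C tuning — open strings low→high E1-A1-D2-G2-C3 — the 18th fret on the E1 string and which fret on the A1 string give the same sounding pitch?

E1 at fret 18 is E1 + 18 semitones = A♯2.
The open A1 string is 5 semitones above the open E1, so the same pitch on the A1 string lies at fret 18 − 5 = 13.

13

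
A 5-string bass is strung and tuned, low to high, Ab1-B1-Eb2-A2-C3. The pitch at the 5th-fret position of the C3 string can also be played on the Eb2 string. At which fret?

14

Fret 5 on C3 is MIDI 48 + 5 = 53 (F3). On the Eb2 string (open MIDI 39), that pitch is 53 − 39 = fret 14.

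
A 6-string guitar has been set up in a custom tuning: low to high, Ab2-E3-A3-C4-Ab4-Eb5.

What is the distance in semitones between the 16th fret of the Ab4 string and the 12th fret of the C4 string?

Ab4 at fret 16 → C6 (MIDI 84); C4 at fret 12 → C5 (MIDI 72).
84 − 72 = 12, so the two pitches are 12 semitones apart, with C6 the higher.

12 semitones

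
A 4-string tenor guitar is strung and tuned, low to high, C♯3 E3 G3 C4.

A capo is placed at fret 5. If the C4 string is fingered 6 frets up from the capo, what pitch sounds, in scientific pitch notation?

B4

The capo raises the open C4 by 5 semitones to F4; fretting 6 more gives C4 + 5 + 6 = C4 + 11 semitones = B4.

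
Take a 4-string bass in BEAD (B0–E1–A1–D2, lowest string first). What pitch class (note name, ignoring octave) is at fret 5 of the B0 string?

E

The open B0 string plus 5 semitones: B–C–C#–D–D#–E.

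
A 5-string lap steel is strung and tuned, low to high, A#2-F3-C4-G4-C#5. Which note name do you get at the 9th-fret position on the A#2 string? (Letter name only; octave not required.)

G

Each fret is one semitone, so A#2 + 9 = G.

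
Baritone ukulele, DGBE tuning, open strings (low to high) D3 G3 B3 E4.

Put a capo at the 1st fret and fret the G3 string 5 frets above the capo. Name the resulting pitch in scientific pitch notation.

C♯4

The capo raises the open G3 by 1 semitone to G♯3; fretting 5 more gives G3 + 1 + 5 = G3 + 6 semitones = C♯4.
(Also written D♭.)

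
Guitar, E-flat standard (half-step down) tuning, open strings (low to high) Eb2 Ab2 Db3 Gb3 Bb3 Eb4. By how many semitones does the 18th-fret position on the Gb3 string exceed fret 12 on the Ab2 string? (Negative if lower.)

Gb3 at fret 18 → C5 (MIDI 72); Ab2 at fret 12 → Ab3 (MIDI 56).
72 − 56 = 16, so the two pitches are 16 semitones apart.

16 semitones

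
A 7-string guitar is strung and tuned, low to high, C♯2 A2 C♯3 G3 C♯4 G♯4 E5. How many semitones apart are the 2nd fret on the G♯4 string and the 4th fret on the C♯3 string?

G♯4 at fret 2 → A♯4 (MIDI 70); C♯3 at fret 4 → F3 (MIDI 53).
70 − 53 = 17, so the two pitches are 17 semitones apart, with A♯4 the higher.

17 semitones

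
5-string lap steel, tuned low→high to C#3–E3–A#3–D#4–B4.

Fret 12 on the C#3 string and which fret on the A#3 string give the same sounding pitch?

C#3 at fret 12 is C#3 + 12 semitones = C#4.
The open A#3 string is 9 semitones above the open C#3, so the same pitch on the A#3 string lies at fret 12 − 9 = 3.

3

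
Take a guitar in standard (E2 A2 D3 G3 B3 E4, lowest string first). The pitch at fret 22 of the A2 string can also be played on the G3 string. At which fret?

12

A2 at fret 22 is A2 + 22 semitones = G4.
The open G3 string is 10 semitones above the open A2, so the same pitch on the G3 string lies at fret 22 − 10 = 12.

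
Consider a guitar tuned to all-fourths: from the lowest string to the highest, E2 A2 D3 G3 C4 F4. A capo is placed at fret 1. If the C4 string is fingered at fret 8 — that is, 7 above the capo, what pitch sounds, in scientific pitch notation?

G#4

The capo raises the open C4 by 1 semitone to C#4; fretting 7 more gives C4 + 1 + 7 = C4 + 8 semitones = G#4.
(Also written Ab.)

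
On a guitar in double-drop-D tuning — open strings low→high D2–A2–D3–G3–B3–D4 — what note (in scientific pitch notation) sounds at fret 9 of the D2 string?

The open D2 string plus 9 semitones: D–D#–E–F–F#–G–G#–A–A#–B.
No B→C boundary is crossed, so the octave stays at 2.

B2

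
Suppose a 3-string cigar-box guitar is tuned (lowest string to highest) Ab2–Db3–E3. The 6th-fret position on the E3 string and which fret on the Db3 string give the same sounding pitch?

Fret 6 on E3 is MIDI 52 + 6 = 58 (Bb3). On the Db3 string (open MIDI 49), that pitch is 58 − 49 = fret 9.

9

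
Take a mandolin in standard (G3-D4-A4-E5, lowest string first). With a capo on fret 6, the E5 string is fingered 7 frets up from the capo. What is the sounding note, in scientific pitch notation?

F6

The capo raises the open E5 by 6 semitones to A#5; fretting 7 more gives E5 + 6 + 7 = E5 + 13 semitones = F6.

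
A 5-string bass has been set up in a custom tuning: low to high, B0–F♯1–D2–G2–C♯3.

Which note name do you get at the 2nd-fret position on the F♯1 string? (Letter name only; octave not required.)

G♯

Each fret is one semitone, so F♯1 + 2 = G♯.
(Equivalently spelled A♭.)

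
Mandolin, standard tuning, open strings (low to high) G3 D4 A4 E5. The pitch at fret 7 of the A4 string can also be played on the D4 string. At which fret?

14

Fret 7 on A4 is MIDI 69 + 7 = 76 (E5). On the D4 string (open MIDI 62), that pitch is 76 − 62 = fret 14.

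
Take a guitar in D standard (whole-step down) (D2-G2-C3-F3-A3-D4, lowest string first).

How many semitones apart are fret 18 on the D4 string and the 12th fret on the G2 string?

25 semitones

D4 at fret 18 → G#5 (MIDI 80); G2 at fret 12 → G3 (MIDI 55).
80 − 55 = 25, so the two pitches are 25 semitones apart, with G#5 the higher.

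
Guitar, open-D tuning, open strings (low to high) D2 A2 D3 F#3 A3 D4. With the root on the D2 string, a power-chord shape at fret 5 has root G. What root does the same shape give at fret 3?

F

Moving from fret 5 to fret 3 shifts the root by -2 semitones.
G down 2 semitones is F.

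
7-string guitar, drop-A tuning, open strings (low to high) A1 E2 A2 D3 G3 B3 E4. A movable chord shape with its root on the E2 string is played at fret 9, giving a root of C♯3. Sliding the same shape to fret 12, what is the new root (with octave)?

E3

Moving from fret 9 to fret 12 shifts the root by 3 semitones.
C♯3 up 3 semitones is E3.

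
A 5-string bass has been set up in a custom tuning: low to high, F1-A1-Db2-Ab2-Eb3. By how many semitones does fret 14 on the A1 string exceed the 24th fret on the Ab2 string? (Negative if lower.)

A1 at fret 14 → B2 (MIDI 47); Ab2 at fret 24 → Ab4 (MIDI 68).
47 − 68 = -21, so the two pitches are 21 semitones apart.

-21 semitones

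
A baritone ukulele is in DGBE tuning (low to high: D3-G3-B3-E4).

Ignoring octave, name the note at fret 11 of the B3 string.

The open B3 string plus 11 semitones: B–C–C#–D–…–G#–A–A#.
(Equivalently spelled Bb.)

A#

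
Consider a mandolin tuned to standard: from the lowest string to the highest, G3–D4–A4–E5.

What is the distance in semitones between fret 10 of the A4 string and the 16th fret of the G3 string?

A4 at fret 10 → G5 (MIDI 79); G3 at fret 16 → B4 (MIDI 71).
79 − 71 = 8, so the two pitches are 8 semitones apart, with G5 the higher.

8 semitones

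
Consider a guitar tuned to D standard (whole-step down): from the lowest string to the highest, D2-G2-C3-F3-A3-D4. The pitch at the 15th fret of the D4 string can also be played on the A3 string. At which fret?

20

D4 at fret 15 is D4 + 15 semitones = F5.
The open A3 string is 5 semitones below the open D4, so the same pitch on the A3 string lies at fret 15 + 5 = 20.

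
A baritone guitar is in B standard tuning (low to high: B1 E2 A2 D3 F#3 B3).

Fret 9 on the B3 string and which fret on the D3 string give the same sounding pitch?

B3 at fret 9 is B3 + 9 semitones = G#4.
The open D3 string is 9 semitones below the open B3, so the same pitch on the D3 string lies at fret 9 + 9 = 18.

18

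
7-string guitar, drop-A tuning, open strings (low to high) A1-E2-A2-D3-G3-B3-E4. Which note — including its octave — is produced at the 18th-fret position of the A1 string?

D♯3

The open A1 string plus 18 semitones: A–A#–B–C–…–C#–D–D#.
The walk passes from B into C 2 times, so the octave number goes from 1 to 3.
(Equivalently spelled E♭3.)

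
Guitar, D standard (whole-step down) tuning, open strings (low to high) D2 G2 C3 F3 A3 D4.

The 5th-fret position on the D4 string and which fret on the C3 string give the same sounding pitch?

19

D4 at fret 5 is D4 + 5 semitones = G4.
The open C3 string is 14 semitones below the open D4, so the same pitch on the C3 string lies at fret 5 + 14 = 19.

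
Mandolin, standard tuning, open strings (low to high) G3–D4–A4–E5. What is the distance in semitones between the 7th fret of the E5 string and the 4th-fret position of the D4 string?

17 semitones

E5 at fret 7 → B5 (MIDI 83); D4 at fret 4 → F#4 (MIDI 66).
83 − 66 = 17, so the two pitches are 17 semitones apart, with B5 the higher.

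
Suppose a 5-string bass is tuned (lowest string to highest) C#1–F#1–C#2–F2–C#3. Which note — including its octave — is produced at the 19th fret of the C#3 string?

G#4

C#3 is MIDI 49. Adding 19 gives 68, which is G#4.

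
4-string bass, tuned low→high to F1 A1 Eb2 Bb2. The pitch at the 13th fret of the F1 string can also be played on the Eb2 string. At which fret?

F1 at fret 13 is F1 + 13 semitones = Gb2.
The open Eb2 string is 10 semitones above the open F1, so the same pitch on the Eb2 string lies at fret 13 − 10 = 3.

3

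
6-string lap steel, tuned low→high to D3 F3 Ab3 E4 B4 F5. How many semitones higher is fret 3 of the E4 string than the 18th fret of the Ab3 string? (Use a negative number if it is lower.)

-7 semitones

E4 at fret 3 → G4 (MIDI 67); Ab3 at fret 18 → D5 (MIDI 74).
67 − 74 = -7, so the two pitches are 7 semitones apart.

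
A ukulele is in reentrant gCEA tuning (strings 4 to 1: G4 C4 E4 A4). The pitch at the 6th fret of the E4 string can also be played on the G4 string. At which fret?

3

E4 at fret 6 is E4 + 6 semitones = A♯4.
The open G4 string is 3 semitones above the open E4, so the same pitch on the G4 string lies at fret 6 − 3 = 3.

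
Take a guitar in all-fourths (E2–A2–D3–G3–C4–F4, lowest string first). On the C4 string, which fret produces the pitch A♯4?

10

A♯4 is 10 semitones above the open C4 (C–C#–D–D#–…–G#–A–A#), so it sits at fret 10.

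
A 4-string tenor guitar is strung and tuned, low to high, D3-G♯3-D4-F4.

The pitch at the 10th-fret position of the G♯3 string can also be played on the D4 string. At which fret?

G♯3 at fret 10 is G♯3 + 10 semitones = F♯4.
The open D4 string is 6 semitones above the open G♯3, so the same pitch on the D4 string lies at fret 10 − 6 = 4.

4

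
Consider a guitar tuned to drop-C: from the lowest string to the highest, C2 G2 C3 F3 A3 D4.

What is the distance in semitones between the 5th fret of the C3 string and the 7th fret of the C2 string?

C3 at fret 5 → F3 (MIDI 53); C2 at fret 7 → G2 (MIDI 43).
53 − 43 = 10, so the two pitches are 10 semitones apart, with F3 the higher.

10 semitones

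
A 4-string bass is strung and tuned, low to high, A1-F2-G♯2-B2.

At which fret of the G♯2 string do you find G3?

11

G3 is 11 semitones above the open G♯2 (G#–A–A#–B–…–F–F#–G), so it sits at fret 11.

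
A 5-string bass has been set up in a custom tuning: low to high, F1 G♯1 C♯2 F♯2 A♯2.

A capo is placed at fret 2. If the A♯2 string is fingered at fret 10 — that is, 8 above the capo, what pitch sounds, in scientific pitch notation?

The capo raises the open A♯2 by 2 semitones to C3; fretting 8 more gives A♯2 + 2 + 8 = A♯2 + 10 semitones = G♯3.

G♯3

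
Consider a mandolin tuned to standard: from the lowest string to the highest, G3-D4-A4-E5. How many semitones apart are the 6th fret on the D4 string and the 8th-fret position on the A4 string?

D4 at fret 6 → G#4 (MIDI 68); A4 at fret 8 → F5 (MIDI 77).
68 − 77 = -9, so the two pitches are 9 semitones apart, with F5 the higher.

9 semitones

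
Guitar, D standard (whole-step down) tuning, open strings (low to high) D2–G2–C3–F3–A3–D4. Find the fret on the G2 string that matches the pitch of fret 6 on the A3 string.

A3 at fret 6 is A3 + 6 semitones = D♯4.
The open G2 string is 14 semitones below the open A3, so the same pitch on the G2 string lies at fret 6 + 14 = 20.

20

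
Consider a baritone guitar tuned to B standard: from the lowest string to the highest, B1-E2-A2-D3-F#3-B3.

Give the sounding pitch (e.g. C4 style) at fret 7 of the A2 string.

E3

Each fret is one semitone, so A2 + 7 = E3.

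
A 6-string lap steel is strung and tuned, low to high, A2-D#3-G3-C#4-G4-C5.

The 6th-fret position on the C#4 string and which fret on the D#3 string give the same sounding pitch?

16

Fret 6 on C#4 is MIDI 61 + 6 = 67 (G4). On the D#3 string (open MIDI 51), that pitch is 67 − 51 = fret 16.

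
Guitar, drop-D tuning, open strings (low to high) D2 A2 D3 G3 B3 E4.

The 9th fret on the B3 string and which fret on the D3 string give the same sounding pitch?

18

B3 at fret 9 is B3 + 9 semitones = G#4.
The open D3 string is 9 semitones below the open B3, so the same pitch on the D3 string lies at fret 9 + 9 = 18.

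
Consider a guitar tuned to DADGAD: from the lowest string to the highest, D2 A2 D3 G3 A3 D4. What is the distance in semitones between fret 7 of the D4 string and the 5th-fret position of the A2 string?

D4 at fret 7 → A4 (MIDI 69); A2 at fret 5 → D3 (MIDI 50).
69 − 50 = 19, so the two pitches are 19 semitones apart, with A4 the higher.

19 semitones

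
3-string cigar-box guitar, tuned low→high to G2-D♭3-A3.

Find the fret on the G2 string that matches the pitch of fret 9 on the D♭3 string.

15

D♭3 at fret 9 is D♭3 + 9 semitones = B♭3.
The open G2 string is 6 semitones below the open D♭3, so the same pitch on the G2 string lies at fret 9 + 6 = 15.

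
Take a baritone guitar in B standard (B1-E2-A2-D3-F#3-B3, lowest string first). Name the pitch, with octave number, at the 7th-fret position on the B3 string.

B3 is MIDI 59. Adding 7 gives 66, which is F#4.

F#4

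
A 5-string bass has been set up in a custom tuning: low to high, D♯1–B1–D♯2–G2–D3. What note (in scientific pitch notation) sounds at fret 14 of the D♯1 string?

F2

Each fret is one semitone, so D♯1 + 14 = F2.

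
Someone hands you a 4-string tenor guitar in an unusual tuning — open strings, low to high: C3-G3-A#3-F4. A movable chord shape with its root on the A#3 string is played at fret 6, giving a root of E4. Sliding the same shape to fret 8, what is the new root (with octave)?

Moving from fret 6 to fret 8 shifts the root by 2 semitones.
E4 up 2 semitones is F#4.

F#4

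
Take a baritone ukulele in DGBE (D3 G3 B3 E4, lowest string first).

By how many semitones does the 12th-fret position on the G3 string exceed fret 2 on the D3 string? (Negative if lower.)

15 semitones

G3 at fret 12 → G4 (MIDI 67); D3 at fret 2 → E3 (MIDI 52).
67 − 52 = 15, so the two pitches are 15 semitones apart.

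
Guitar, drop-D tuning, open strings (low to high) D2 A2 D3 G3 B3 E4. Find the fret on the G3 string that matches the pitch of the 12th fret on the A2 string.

Fret 12 on A2 is MIDI 45 + 12 = 57 (A3). On the G3 string (open MIDI 55), that pitch is 57 − 55 = fret 2.

2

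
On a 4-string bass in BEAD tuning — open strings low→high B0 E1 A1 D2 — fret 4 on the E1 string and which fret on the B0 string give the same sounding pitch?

9

E1 at fret 4 is E1 + 4 semitones = G♯1.
The open B0 string is 5 semitones below the open E1, so the same pitch on the B0 string lies at fret 4 + 5 = 9.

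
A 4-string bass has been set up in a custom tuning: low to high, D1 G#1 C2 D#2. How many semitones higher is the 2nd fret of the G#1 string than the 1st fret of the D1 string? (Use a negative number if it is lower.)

G#1 at fret 2 → A#1 (MIDI 34); D1 at fret 1 → D#1 (MIDI 27).
34 − 27 = 7, so the two pitches are 7 semitones apart.

7 semitones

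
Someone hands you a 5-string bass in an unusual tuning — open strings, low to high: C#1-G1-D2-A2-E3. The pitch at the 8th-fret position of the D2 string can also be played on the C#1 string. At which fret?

21

D2 at fret 8 is D2 + 8 semitones = A#2.
The open C#1 string is 13 semitones below the open D2, so the same pitch on the C#1 string lies at fret 8 + 13 = 21.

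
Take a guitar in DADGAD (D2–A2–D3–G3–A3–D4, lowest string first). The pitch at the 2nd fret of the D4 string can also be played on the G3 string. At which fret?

9

Fret 2 on D4 is MIDI 62 + 2 = 64 (E4). On the G3 string (open MIDI 55), that pitch is 64 − 55 = fret 9.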